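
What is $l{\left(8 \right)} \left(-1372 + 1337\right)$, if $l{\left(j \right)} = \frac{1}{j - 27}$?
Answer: $\frac{35}{19} \approx 1.8421$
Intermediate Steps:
$l{\left(j \right)} = \frac{1}{-27 + j}$
$l{\left(8 \right)} \left(-1372 + 1337\right) = \frac{-1372 + 1337}{-27 + 8} = \frac{1}{-19} \left(-35\right) = \left(- \frac{1}{19}\right) \left(-35\right) = \frac{35}{19}$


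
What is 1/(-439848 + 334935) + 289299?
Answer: 30351225986/104913 ≈ 2.8930e+5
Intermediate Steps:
1/(-439848 + 334935) + 289299 = 1/(-104913) + 289299 = -1/104913 + 289299 = 30351225986/104913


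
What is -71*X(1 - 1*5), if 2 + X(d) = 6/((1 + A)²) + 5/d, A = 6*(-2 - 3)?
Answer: 774539/3364 ≈ 230.24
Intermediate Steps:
A = -30 (A = 6*(-5) = -30)
X(d) = -1676/841 + 5/d (X(d) = -2 + (6/((1 - 30)²) + 5/d) = -2 + (6/((-29)²) + 5/d) = -2 + (6/841 + 5/d) = -1676/841 + 5/d)
-71*X(1 - 1*5) = -71*(-1676/841 + 5/(1 - 1*5)) = -71*(-1676/841 + 5/(1 - 5)) = -71*(-1676/841 + 5/(-4)) = -71*(-1676/841 + 5*(-¼)) = -71*(-1676/841 - 5/4) = -71*(-10909/3364) = 774539/3364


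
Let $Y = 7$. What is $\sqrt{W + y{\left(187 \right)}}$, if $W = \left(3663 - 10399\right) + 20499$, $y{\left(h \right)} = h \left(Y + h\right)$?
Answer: $\sqrt{50041} \approx 223.7$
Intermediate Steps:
$y{\left(h \right)} = h \left(7 + h\right)$
$W = 13763$ ($W = \left(3663 - 10399\right) + 20499 = -6736 + 20499 = 13763$)
$\sqrt{W + y{\left(187 \right)}} = \sqrt{13763 + 187 \left(7 + 187\right)} = \sqrt{13763 + 187 \cdot 194} = \sqrt{13763 + 36278} = \sqrt{50041}$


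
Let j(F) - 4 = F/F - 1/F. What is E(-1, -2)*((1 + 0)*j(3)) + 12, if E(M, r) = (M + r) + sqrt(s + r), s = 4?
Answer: -2 + 14*sqrt(2)/3 ≈ 4.5997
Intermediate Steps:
E(M, r) = M + r + sqrt(4 + r) (E(M, r) = (M + r) + sqrt(4 + r) = M + r + sqrt(4 + r))
j(F) = 5 - 1/F (j(F) = 4 + (F/F - 1/F) = 4 + (1 - 1/F) = 5 - 1/F)
E(-1, -2)*((1 + 0)*j(3)) + 12 = (-1 - 2 + sqrt(4 - 2))*((1 + 0)*(5 - 1/3)) + 12 = (-1 - 2 + sqrt(2))*(1*(5 - 1*1/3)) + 12 = (-3 + sqrt(2))*(1*(5 - 1/3)) + 12 = (-3 + sqrt(2))*(1*(14/3)) + 12 = (-3 + sqrt(2))*(14/3) + 12 = (-14 + 14*sqrt(2)/3) + 12 = -2 + 14*sqrt(2)/3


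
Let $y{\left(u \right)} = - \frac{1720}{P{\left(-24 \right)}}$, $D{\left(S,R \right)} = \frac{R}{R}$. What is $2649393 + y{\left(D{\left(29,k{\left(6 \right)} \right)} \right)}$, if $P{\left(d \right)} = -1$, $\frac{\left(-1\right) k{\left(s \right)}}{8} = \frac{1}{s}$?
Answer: $2651113$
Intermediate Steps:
$k{\left(s \right)} = - \frac{8}{s}$
$D{\left(S,R \right)} = 1$
$y{\left(u \right)} = 1720$ ($y{\left(u \right)} = - \frac{1720}{-1} = \left(-1720\right) \left(-1\right) = 1720$)
$2649393 + y{\left(D{\left(29,k{\left(6 \right)} \right)} \right)} = 2649393 + 1720 = 2651113$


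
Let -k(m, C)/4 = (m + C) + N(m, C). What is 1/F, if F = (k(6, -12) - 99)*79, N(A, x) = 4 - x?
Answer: -1/10981 ≈ -9.1066e-5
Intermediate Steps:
k(m, C) = -16 - 4*m (k(m, C) = -4*((m + C) + (4 - C)) = -4*((C + m) + (4 - C)) = -4*(4 + m) = -16 - 4*m)
F = -10981 (F = ((-16 - 4*6) - 99)*79 = ((-16 - 24) - 99)*79 = (-40 - 99)*79 = -139*79 = -10981)
1/F = 1/(-10981) = -1/10981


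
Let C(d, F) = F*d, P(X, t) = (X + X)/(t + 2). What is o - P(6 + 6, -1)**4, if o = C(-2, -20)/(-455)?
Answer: -30191624/91 ≈ -3.3178e+5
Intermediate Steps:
P(X, t) = 2*X/(2 + t) (P(X, t) = (2*X)/(2 + t) = 2*X/(2 + t))
o = -8/91 (o = -20*(-2)/(-455) = 40*(-1/455) = -8/91 ≈ -0.087912)
o - P(6 + 6, -1)**4 = -8/91 - (2*(6 + 6)/(2 - 1))**4 = -8/91 - (2*12/1)**4 = -8/91 - (2*12*1)**4 = -8/91 - 1*24**4 = -8/91 - 1*331776 = -8/91 - 331776 = -30191624/91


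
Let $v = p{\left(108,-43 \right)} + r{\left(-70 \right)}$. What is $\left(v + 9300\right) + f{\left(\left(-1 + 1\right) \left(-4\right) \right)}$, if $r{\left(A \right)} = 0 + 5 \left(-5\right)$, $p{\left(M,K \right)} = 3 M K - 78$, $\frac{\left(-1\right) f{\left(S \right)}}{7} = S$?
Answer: $-4735$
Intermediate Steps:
$f{\left(S \right)} = - 7 S$
$p{\left(M,K \right)} = -78 + 3 K M$ ($p{\left(M,K \right)} = 3 K M - 78 = -78 + 3 K M$)
$r{\left(A \right)} = -25$ ($r{\left(A \right)} = 0 - 25 = -25$)
$v = -14035$ ($v = \left(-78 + 3 \left(-43\right) 108\right) - 25 = \left(-78 - 13932\right) - 25 = -14010 - 25 = -14035$)
$\left(v + 9300\right) + f{\left(\left(-1 + 1\right) \left(-4\right) \right)} = \left(-14035 + 9300\right) - 7 \left(-1 + 1\right) \left(-4\right) = -4735 - 7 \cdot 0 \left(-4\right) = -4735 - 0 = -4735 + 0 = -4735$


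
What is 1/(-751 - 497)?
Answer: -1/1248 ≈ -0.00080128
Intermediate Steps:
1/(-751 - 497) = 1/(-1248) = -1/1248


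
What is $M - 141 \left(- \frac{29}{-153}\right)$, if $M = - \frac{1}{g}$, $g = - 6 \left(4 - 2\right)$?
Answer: $- \frac{5435}{204} \approx -26.642$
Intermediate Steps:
$g = -12$ ($g = \left(-6\right) 2 = -12$)
$M = \frac{1}{12}$ ($M = - \frac{1}{-12} = \left(-1\right) \left(- \frac{1}{12}\right) = \frac{1}{12} \approx 0.083333$)
$M - 141 \left(- \frac{29}{-153}\right) = \frac{1}{12} - 141 \left(- \frac{29}{-153}\right) = \frac{1}{12} - 141 \left(\left(-29\right) \left(- \frac{1}{153}\right)\right) = \frac{1}{12} - \frac{1363}{51} = - \frac{5435}{204}$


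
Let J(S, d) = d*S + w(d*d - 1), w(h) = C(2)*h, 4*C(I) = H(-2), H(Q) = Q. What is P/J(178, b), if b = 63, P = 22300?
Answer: 2230/923 ≈ 2.4160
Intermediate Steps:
C(I) = -½ (C(I) = (¼)*(-2) = -½)
w(h) = -h/2
J(S, d) = ½ - d²/2 + S*d (J(S, d) = d*S - (d*d - 1)/2 = S*d - (d² - 1)/2 = S*d - (-1 + d²)/2 = S*d + (½ - d²/2) = ½ - d²/2 + S*d)
P/J(178, b) = 22300/(½ - ½*63² + 178*63) = 22300/(½ - ½*3969 + 11214) = 22300/(½ - 3969/2 + 11214) = 22300/9230 = 22300*(1/9230) = 2230/923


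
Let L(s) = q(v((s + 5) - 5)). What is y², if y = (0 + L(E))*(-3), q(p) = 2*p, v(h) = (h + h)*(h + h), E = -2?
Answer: 9216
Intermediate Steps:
v(h) = 4*h² (v(h) = (2*h)*(2*h) = 4*h²)
L(s) = 8*s² (L(s) = 2*(4*((s + 5) - 5)²) = 2*(4*((5 + s) - 5)²) = 2*(4*s²) = 8*s²)
y = -96 (y = (0 + 8*(-2)²)*(-3) = (0 + 8*4)*(-3) = (0 + 32)*(-3) = 32*(-3) = -96)
y² = (-96)² = 9216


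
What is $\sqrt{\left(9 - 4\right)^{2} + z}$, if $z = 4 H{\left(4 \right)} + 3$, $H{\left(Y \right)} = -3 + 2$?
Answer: $2 \sqrt{6} \approx 4.899$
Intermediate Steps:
$H{\left(Y \right)} = -1$
$z = -1$ ($z = 4 \left(-1\right) + 3 = -4 + 3 = -1$)
$\sqrt{\left(9 - 4\right)^{2} + z} = \sqrt{\left(9 - 4\right)^{2} - 1} = \sqrt{5^{2} - 1} = \sqrt{25 - 1} = \sqrt{24} = 2 \sqrt{6}$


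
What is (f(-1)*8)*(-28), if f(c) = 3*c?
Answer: 672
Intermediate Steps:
(f(-1)*8)*(-28) = ((3*(-1))*8)*(-28) = -3*8*(-28) = -24*(-28) = 672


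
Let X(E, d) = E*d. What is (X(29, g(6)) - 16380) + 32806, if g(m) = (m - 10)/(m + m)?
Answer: 49249/3 ≈ 16416.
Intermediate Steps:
g(m) = (-10 + m)/(2*m) (g(m) = (-10 + m)/((2*m)) = (-10 + m)*(1/(2*m)) = (-10 + m)/(2*m))
(X(29, g(6)) - 16380) + 32806 = (29*((1/2)*(-10 + 6)/6) - 16380) + 32806 = (29*((1/2)*(1/6)*(-4)) - 16380) + 32806 = (29*(-1/3) - 16380) + 32806 = (-29/3 - 16380) + 32806 = -49169/3 + 32806 = 49249/3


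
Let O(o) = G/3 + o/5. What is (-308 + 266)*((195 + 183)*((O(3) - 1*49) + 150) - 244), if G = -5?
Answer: -7881468/5 ≈ -1.5763e+6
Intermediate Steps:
O(o) = -5/3 + o/5
(-308 + 266)*((195 + 183)*((O(3) - 1*49) + 150) - 244) = (-308 + 266)*((195 + 183)*(((-5/3 + (⅕)*3) - 1*49) + 150) - 244) = -42*(378*(((-5/3 + ⅗) - 49) + 150) - 244) = -42*(378*((-16/15 - 49) + 150) - 244) = -42*(378*(-751/15 + 150) - 244) = -42*(378*(1499/15) - 244) = -42*(188874/5 - 244) = -42*187654/5 = -7881468/5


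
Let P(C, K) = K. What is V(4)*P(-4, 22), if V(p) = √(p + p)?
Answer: 44*√2 ≈ 62.225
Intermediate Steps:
V(p) = √2*√p (V(p) = √(2*p) = √2*√p)
V(4)*P(-4, 22) = (√2*√4)*22 = (√2*2)*22 = (2*√2)*22 = 44*√2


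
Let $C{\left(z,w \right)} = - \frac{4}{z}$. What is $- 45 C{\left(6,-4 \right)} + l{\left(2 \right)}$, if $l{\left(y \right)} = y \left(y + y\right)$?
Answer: $38$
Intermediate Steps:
$l{\left(y \right)} = 2 y^{2}$ ($l{\left(y \right)} = y 2 y = 2 y^{2}$)
$- 45 C{\left(6,-4 \right)} + l{\left(2 \right)} = - 45 \left(- \frac{4}{6}\right) + 2 \cdot 2^{2} = - 45 \left(\left(-4\right) \frac{1}{6}\right) + 2 \cdot 4 = \left(-45\right) \left(- \frac{2}{3}\right) + 8 = 30 + 8 = 38$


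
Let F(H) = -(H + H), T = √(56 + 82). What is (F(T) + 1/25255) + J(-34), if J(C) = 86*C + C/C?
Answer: -73820364/25255 - 2*√138 ≈ -2946.5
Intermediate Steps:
T = √138 ≈ 11.747
F(H) = -2*H
J(C) = 1 + 86*C (J(C) = 86*C + 1 = 1 + 86*C)
(F(T) + 1/25255) + J(-34) = (-2*√138 + 1/25255) + (1 + 86*(-34)) = (-2*√138 + 1/25255) + (1 - 2924) = (1/25255 - 2*√138) - 2923 = -73820364/25255 - 2*√138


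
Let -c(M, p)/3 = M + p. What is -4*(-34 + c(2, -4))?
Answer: 112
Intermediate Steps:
c(M, p) = -3*M - 3*p (c(M, p) = -3*(M + p) = -3*M - 3*p)
-4*(-34 + c(2, -4)) = -4*(-34 + (-3*2 - 3*(-4))) = -4*(-34 + (-6 + 12)) = -4*(-34 + 6) = -4*(-28) = 112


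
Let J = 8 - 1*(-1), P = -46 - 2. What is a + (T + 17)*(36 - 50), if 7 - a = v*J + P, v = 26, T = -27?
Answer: -39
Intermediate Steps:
P = -48
J = 9 (J = 8 + 1 = 9)
a = -179 (a = 7 - (26*9 - 48) = 7 - (234 - 48) = 7 - 1*186 = 7 - 186 = -179)
a + (T + 17)*(36 - 50) = -179 + (-27 + 17)*(36 - 50) = -179 - 10*(-14) = -179 + 140 = -39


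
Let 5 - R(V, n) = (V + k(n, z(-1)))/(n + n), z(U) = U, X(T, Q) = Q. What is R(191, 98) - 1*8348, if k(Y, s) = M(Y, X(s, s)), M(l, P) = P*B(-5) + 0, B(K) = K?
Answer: -8344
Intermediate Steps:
M(l, P) = -5*P (M(l, P) = P*(-5) + 0 = -5*P + 0 = -5*P)
k(Y, s) = -5*s
R(V, n) = 5 - (5 + V)/(2*n) (R(V, n) = 5 - (V - 5*(-1))/(n + n) = 5 - (V + 5)/(2*n) = 5 - (5 + V)*1/(2*n) = 5 - (5 + V)/(2*n))
R(191, 98) - 1*8348 = (½)*(-5 - 1*191 + 10*98)/98 - 1*8348 = (½)*(1/98)*(-5 - 191 + 980) - 8348 = (½)*(1/98)*784 - 8348 = 4 - 8348 = -8344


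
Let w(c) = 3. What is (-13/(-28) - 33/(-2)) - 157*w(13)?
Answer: -12713/28 ≈ -454.04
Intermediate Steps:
(-13/(-28) - 33/(-2)) - 157*w(13) = (-13/(-28) - 33/(-2)) - 157*3 = (-13*(-1/28) - 33*(-½)) - 471 = (13/28 + 33/2) - 471 = 475/28 - 471 = -12713/28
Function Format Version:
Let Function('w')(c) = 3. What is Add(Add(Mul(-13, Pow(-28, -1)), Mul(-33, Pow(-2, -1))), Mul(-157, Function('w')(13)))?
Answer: Rational(-12713, 28) ≈ -454.04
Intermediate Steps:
Add(Add(Mul(-13, Pow(-28, -1)), Mul(-33, Pow(-2, -1))), Mul(-157, Function('w')(13))) = Add(Add(Mul(-13, Pow(-28, -1)), Mul(-33, Pow(-2, -1))), Mul(-157, 3)) = Add(Add(Mul(-13, Rational(-1, 28)), Mul(-33, Rational(-1, 2))), -471) = Add(Add(Rational(13, 28), Rational(33, 2)), -471) = Add(Rational(475, 28), -471) = Rational(-12713, 28)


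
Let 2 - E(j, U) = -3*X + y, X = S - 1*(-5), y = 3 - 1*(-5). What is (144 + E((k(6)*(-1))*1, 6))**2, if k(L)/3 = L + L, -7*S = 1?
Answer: 1140624/49 ≈ 23278.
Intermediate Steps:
S = -1/7 (S = -1/7*1 = -1/7 ≈ -0.14286)
k(L) = 6*L (k(L) = 3*(L + L) = 3*(2*L) = 6*L)
y = 8 (y = 3 + 5 = 8)
X = 34/7 (X = -1/7 - 1*(-5) = -1/7 + 5 = 34/7 ≈ 4.8571)
E(j, U) = 60/7 (E(j, U) = 2 - (-3*34/7 + 8) = 2 - (-102/7 + 8) = 2 - 1*(-46/7) = 2 + 46/7 = 60/7)
(144 + E((k(6)*(-1))*1, 6))**2 = (144 + 60/7)**2 = (1068/7)**2 = 1140624/49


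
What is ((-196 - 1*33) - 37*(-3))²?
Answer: 13924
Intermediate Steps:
((-196 - 1*33) - 37*(-3))² = ((-196 - 33) + 111)² = (-229 + 111)² = (-118)² = 13924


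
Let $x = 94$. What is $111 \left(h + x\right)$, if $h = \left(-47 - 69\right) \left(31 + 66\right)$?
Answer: $-1238538$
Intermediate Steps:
$h = -11252$ ($h = \left(-116\right) 97 = -11252$)
$111 \left(h + x\right) = 111 \left(-11252 + 94\right) = 111 \left(-11158\right) = -1238538$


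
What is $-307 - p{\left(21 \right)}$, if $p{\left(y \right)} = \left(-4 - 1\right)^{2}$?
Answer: $-332$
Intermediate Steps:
$p{\left(y \right)} = 25$ ($p{\left(y \right)} = \left(-5\right)^{2} = 25$)
$-307 - p{\left(21 \right)} = -307 - 25 = -332$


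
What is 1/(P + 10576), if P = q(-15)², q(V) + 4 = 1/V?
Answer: 225/2383321 ≈ 9.4406e-5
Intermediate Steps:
q(V) = -4 + 1/V
P = 3721/225 (P = (-4 + 1/(-15))² = (-4 - 1/15)² = (-61/15)² = 3721/225 ≈ 16.538)
1/(P + 10576) = 1/(3721/225 + 10576) = 1/(2383321/225) = 225/2383321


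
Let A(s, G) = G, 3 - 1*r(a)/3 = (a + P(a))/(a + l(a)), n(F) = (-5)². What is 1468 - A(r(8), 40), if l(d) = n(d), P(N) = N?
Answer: 1428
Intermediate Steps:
n(F) = 25
l(d) = 25
r(a) = 9 - 6*a/(25 + a) (r(a) = 9 - 3*(a + a)/(a + 25) = 9 - 3*2*a/(25 + a) = 9 - 6*a/(25 + a))
1468 - A(r(8), 40) = 1468 - 1*40 = 1468 - 40 = 1428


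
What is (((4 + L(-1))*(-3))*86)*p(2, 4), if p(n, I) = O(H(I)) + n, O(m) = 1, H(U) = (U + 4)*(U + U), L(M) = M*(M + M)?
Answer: -4644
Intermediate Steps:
L(M) = 2*M**2 (L(M) = M*(2*M) = 2*M**2)
H(U) = 2*U*(4 + U) (H(U) = (4 + U)*(2*U) = 2*U*(4 + U))
p(n, I) = 1 + n
(((4 + L(-1))*(-3))*86)*p(2, 4) = (((4 + 2*(-1)**2)*(-3))*86)*(1 + 2) = (((4 + 2*1)*(-3))*86)*3 = (((4 + 2)*(-3))*86)*3 = ((6*(-3))*86)*3 = -18*86*3 = -1548*3 = -4644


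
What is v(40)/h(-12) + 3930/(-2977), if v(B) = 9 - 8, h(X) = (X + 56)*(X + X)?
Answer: -4153057/3143712 ≈ -1.3211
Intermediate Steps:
h(X) = 2*X*(56 + X) (h(X) = (56 + X)*(2*X) = 2*X*(56 + X))
v(B) = 1
v(40)/h(-12) + 3930/(-2977) = 1/(2*(-12)*(56 - 12)) + 3930/(-2977) = 1/(2*(-12)*44) + 3930*(-1/2977) = 1/(-1056) - 3930/2977 = 1*(-1/1056) - 3930/2977 = -1/1056 - 3930/2977 = -4153057/3143712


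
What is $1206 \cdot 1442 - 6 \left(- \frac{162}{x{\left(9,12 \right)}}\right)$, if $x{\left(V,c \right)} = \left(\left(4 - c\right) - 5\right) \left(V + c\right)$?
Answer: $\frac{158253408}{91} \approx 1.739 \cdot 10^{6}$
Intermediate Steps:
$x{\left(V,c \right)} = \left(-1 - c\right) \left(V + c\right)$
$1206 \cdot 1442 - 6 \left(- \frac{162}{x{\left(9,12 \right)}}\right) = 1206 \cdot 1442 - 6 \left(- \frac{162}{\left(-1\right) 9 - 12 - 12^{2} - 9 \cdot 12}\right) = 1739052 - 6 \left(- \frac{162}{-9 - 12 - 144 - 108}\right) = 1739052 - 6 \left(- \frac{162}{-273}\right) = 1739052 - 6 \left(\left(-162\right) \left(- \frac{1}{273}\right)\right) = 1739052 - \frac{324}{91} = \frac{158253408}{91}$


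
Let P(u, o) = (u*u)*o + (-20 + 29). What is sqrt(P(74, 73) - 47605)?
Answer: 6*sqrt(9782) ≈ 593.42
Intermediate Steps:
P(u, o) = 9 + o*u**2 (P(u, o) = u**2*o + 9 = o*u**2 + 9 = 9 + o*u**2)
sqrt(P(74, 73) - 47605) = sqrt((9 + 73*74**2) - 47605) = sqrt((9 + 73*5476) - 47605) = sqrt((9 + 399748) - 47605) = sqrt(399757 - 47605) = sqrt(352152) = 6*sqrt(9782)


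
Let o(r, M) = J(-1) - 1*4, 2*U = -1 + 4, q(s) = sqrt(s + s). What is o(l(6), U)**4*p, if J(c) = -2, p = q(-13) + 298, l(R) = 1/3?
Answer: 386208 + 1296*I*sqrt(26) ≈ 3.8621e+5 + 6608.3*I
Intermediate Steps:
l(R) = 1/3
q(s) = sqrt(2)*sqrt(s) (q(s) = sqrt(2*s) = sqrt(2)*sqrt(s))
U = 3/2 (U = (-1 + 4)/2 = (1/2)*3 = 3/2 ≈ 1.5000)
p = 298 + I*sqrt(26) (p = sqrt(2)*sqrt(-13) + 298 = sqrt(2)*(I*sqrt(13)) + 298 = I*sqrt(26) + 298 = 298 + I*sqrt(26) ≈ 298.0 + 5.099*I)
o(r, M) = -6 (o(r, M) = -2 - 1*4 = -2 - 4 = -6)
o(l(6), U)**4*p = (-6)**4*(298 + I*sqrt(26)) = 1296*(298 + I*sqrt(26)) = 386208 + 1296*I*sqrt(26)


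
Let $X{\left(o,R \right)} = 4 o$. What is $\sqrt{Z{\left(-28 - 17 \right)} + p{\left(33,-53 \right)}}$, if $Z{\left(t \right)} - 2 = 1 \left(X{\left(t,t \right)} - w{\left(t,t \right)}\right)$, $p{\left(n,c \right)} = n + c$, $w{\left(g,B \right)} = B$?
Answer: $3 i \sqrt{17} \approx 12.369 i$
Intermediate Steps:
$p{\left(n,c \right)} = c + n$
$Z{\left(t \right)} = 2 + 3 t$ ($Z{\left(t \right)} = 2 + 1 \left(4 t - t\right) = 2 + 1 \cdot 3 t = 2 + 3 t$)
$\sqrt{Z{\left(-28 - 17 \right)} + p{\left(33,-53 \right)}} = \sqrt{\left(2 + 3 \left(-28 - 17\right)\right) + \left(-53 + 33\right)} = \sqrt{\left(2 + 3 \left(-28 - 17\right)\right) - 20} = \sqrt{\left(2 + 3 \left(-45\right)\right) - 20} = \sqrt{\left(2 - 135\right) - 20} = \sqrt{-133 - 20} = \sqrt{-153} = 3 i \sqrt{17}$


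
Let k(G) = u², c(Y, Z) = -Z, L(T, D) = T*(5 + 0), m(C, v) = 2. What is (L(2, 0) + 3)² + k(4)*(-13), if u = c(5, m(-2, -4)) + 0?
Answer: 117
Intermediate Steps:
L(T, D) = 5*T (L(T, D) = T*5 = 5*T)
u = -2 (u = -1*2 + 0 = -2 + 0 = -2)
k(G) = 4 (k(G) = (-2)² = 4)
(L(2, 0) + 3)² + k(4)*(-13) = (5*2 + 3)² + 4*(-13) = (10 + 3)² - 52 = 13² - 52 = 169 - 52 = 117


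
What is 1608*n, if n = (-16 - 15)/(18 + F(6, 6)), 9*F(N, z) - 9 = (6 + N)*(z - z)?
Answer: -49848/19 ≈ -2623.6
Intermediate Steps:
F(N, z) = 1 (F(N, z) = 1 + ((6 + N)*(z - z))/9 = 1 + ((6 + N)*0)/9 = 1 + (⅑)*0 = 1 + 0 = 1)
n = -31/19 (n = (-16 - 15)/(18 + 1) = -31/19 ≈ -1.6316)
1608*n = 1608*(-31/19) = -49848/19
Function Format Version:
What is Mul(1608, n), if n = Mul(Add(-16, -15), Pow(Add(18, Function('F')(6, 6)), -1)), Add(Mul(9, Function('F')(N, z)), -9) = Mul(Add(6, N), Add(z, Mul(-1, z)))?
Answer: Rational(-49848, 19) ≈ -2623.6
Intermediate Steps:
Function('F')(N, z) = 1 (Function('F')(N, z) = Add(1, Mul(Rational(1, 9), Mul(Add(6, N), Add(z, Mul(-1, z))))) = Add(1, Mul(Rational(1, 9), Mul(Add(6, N), 0))) = Add(1, Mul(Rational(1, 9), 0)) = Add(1, 0) = 1)
n = Rational(-31, 19) (n = Mul(Add(-16, -15), Pow(Add(18, 1), -1)) = Mul(-31, Pow(19, -1)) = Mul(-31, Rational(1, 19)) = Rational(-31, 19) ≈ -1.6316)
Mul(1608, n) = Mul(1608, Rational(-31, 19)) = Rational(-49848, 19)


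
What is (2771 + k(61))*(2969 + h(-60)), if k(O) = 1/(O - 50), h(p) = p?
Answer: 88672138/11 ≈ 8.0611e+6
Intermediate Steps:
k(O) = 1/(-50 + O)
(2771 + k(61))*(2969 + h(-60)) = (2771 + 1/(-50 + 61))*(2969 - 60) = (2771 + 1/11)*2909 = (30482/11)*2909 = 88672138/11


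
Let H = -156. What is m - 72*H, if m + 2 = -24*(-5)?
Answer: 11350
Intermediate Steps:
m = 118 (m = -2 - 24*(-5) = -2 + 120 = 118)
m - 72*H = 118 - 72*(-156) = 118 + 11232 = 11350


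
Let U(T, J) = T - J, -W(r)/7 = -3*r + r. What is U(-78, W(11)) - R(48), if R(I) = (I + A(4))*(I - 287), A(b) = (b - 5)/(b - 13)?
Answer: 101399/9 ≈ 11267.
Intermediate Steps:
W(r) = 14*r (W(r) = -7*(-3*r + r) = -(-14)*r = 14*r)
A(b) = (-5 + b)/(-13 + b)
R(I) = (-287 + I)*(1/9 + I) (R(I) = (I + (-5 + 4)/(-13 + 4))*(I - 287) = (I - 1/(-9))*(-287 + I) = (I - 1/9*(-1))*(-287 + I) = (I + 1/9)*(-287 + I) = (1/9 + I)*(-287 + I) = (-287 + I)*(1/9 + I))
U(-78, W(11)) - R(48) = (-78 - 14*11) - (-287/9 + 48**2 - 2582/9*48) = (-78 - 1*154) - (-287/9 + 2304 - 41312/3) = (-78 - 154) - 1*(-103487/9) = -232 + 103487/9 = 101399/9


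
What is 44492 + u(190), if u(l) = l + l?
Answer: 44872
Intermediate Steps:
u(l) = 2*l
44492 + u(190) = 44492 + 2*190 = 44492 + 380 = 44872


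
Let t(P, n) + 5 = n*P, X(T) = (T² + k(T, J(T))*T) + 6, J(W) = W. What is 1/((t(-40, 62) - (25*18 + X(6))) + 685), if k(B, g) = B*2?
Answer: -1/2364 ≈ -0.00042301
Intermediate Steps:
k(B, g) = 2*B
X(T) = 6 + 3*T² (X(T) = (T² + (2*T)*T) + 6 = (T² + 2*T²) + 6 = 3*T² + 6 = 6 + 3*T²)
t(P, n) = -5 + P*n (t(P, n) = -5 + n*P = -5 + P*n)
1/((t(-40, 62) - (25*18 + X(6))) + 685) = 1/(((-5 - 40*62) - (25*18 + (6 + 3*6²))) + 685) = 1/(((-5 - 2480) - (450 + (6 + 3*36))) + 685) = 1/((-2485 - (450 + (6 + 108))) + 685) = 1/((-2485 - (450 + 114)) + 685) = 1/((-2485 - 1*564) + 685) = 1/((-2485 - 564) + 685) = 1/(-3049 + 685) = 1/(-2364) = -1/2364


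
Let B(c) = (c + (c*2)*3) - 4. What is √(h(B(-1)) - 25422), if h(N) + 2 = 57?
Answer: I*√25367 ≈ 159.27*I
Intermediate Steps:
B(c) = -4 + 7*c (B(c) = (c + (2*c)*3) - 4 = (c + 6*c) - 4 = 7*c - 4 = -4 + 7*c)
h(N) = 55 (h(N) = -2 + 57 = 55)
√(h(B(-1)) - 25422) = √(55 - 25422) = √(-25367) = I*√25367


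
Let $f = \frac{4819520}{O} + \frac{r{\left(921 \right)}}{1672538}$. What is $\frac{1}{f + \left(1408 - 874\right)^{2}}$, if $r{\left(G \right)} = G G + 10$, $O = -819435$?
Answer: $\frac{274107235206}{78161849613645421} \approx 3.5069 \cdot 10^{-6}$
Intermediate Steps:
$r{\left(G \right)} = 10 + G^{2}$ ($r{\left(G \right)} = G^{2} + 10 = 10 + G^{2}$)
$f = - \frac{1473148756715}{274107235206}$ ($f = \frac{4819520}{-819435} + \frac{10 + 921^{2}}{1672538} = 4819520 \left(- \frac{1}{819435}\right) + \left(10 + 848241\right) \frac{1}{1672538} = - \frac{963904}{163887} + 848251 \cdot \frac{1}{1672538} = - \frac{963904}{163887} + \frac{848251}{1672538} = - \frac{1473148756715}{274107235206} \approx -5.3744$)
$\frac{1}{f + \left(1408 - 874\right)^{2}} = \frac{1}{- \frac{1473148756715}{274107235206} + \left(1408 - 874\right)^{2}} = \frac{1}{- \frac{1473148756715}{274107235206} + 534^{2}} = \frac{1}{- \frac{1473148756715}{274107235206} + 285156} = \frac{1}{\frac{78161849613645421}{274107235206}} = \frac{274107235206}{78161849613645421}$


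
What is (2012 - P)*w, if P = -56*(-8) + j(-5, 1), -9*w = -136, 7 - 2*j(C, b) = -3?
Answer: 212024/9 ≈ 23558.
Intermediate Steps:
j(C, b) = 5 (j(C, b) = 7/2 - ½*(-3) = 7/2 + 3/2 = 5)
w = 136/9 (w = -⅑*(-136) = 136/9 ≈ 15.111)
P = 453 (P = -56*(-8) + 5 = 448 + 5 = 453)
(2012 - P)*w = (2012 - 1*453)*(136/9) = (2012 - 453)*(136/9) = 1559*(136/9) = 212024/9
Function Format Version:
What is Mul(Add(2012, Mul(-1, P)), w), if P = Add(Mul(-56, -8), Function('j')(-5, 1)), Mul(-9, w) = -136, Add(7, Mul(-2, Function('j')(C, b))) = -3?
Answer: Rational(212024, 9) ≈ 23558.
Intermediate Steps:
Function('j')(C, b) = 5 (Function('j')(C, b) = Add(Rational(7, 2), Mul(Rational(-1, 2), -3)) = Add(Rational(7, 2), Rational(3, 2)) = 5)
w = Rational(136, 9) (w = Mul(Rational(-1, 9), -136) = Rational(136, 9) ≈ 15.111)
P = 453 (P = Add(Mul(-56, -8), 5) = Add(448, 5) = 453)
Mul(Add(2012, Mul(-1, P)), w) = Mul(Add(2012, Mul(-1, 453)), Rational(136, 9)) = Mul(Add(2012, -453), Rational(136, 9)) = Mul(1559, Rational(136, 9)) = Rational(212024, 9)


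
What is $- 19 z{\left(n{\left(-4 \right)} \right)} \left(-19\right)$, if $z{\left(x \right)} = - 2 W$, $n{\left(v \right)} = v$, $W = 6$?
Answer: $-4332$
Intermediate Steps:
$z{\left(x \right)} = -12$ ($z{\left(x \right)} = \left(-2\right) 6 = -12$)
$- 19 z{\left(n{\left(-4 \right)} \right)} \left(-19\right) = \left(-19\right) \left(-12\right) \left(-19\right) = 228 \left(-19\right) = -4332$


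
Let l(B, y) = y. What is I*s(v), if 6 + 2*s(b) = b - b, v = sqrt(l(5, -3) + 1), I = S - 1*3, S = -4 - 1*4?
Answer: 33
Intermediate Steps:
S = -8 (S = -4 - 4 = -8)
I = -11 (I = -8 - 1*3 = -8 - 3 = -11)
v = I*sqrt(2) (v = sqrt(-3 + 1) = sqrt(-2) = I*sqrt(2) ≈ 1.4142*I)
s(b) = -3 (s(b) = -3 + (b - b)/2 = -3 + (1/2)*0 = -3 + 0 = -3)
I*s(v) = -11*(-3) = 33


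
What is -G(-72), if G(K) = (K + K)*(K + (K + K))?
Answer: -31104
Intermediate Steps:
G(K) = 6*K² (G(K) = (2*K)*(K + 2*K) = (2*K)*(3*K) = 6*K²)
-G(-72) = -6*(-72)² = -6*5184 = -1*31104 = -31104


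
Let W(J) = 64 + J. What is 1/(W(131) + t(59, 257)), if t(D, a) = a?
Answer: 1/452 ≈ 0.0022124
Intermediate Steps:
1/(W(131) + t(59, 257)) = 1/((64 + 131) + 257) = 1/(195 + 257) = 1/452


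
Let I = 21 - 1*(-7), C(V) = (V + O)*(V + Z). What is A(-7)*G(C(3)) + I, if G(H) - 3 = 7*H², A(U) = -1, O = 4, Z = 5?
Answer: -21927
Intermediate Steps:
C(V) = (4 + V)*(5 + V) (C(V) = (V + 4)*(V + 5) = (4 + V)*(5 + V))
G(H) = 3 + 7*H²
I = 28 (I = 21 + 7 = 28)
A(-7)*G(C(3)) + I = -(3 + 7*(20 + 3² + 9*3)²) + 28 = -(3 + 7*(20 + 9 + 27)²) + 28 = -(3 + 7*56²) + 28 = -(3 + 7*3136) + 28 = -(3 + 21952) + 28 = -1*21955 + 28 = -21955 + 28 = -21927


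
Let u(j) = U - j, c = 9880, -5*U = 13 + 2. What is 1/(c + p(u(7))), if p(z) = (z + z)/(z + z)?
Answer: 1/9881 ≈ 0.00010120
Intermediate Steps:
U = -3 (U = -(13 + 2)/5 = -1/5*15 = -3)
u(j) = -3 - j
p(z) = 1 (p(z) = (2*z)/((2*z)) = (2*z)*(1/(2*z)) = 1)
1/(c + p(u(7))) = 1/(9880 + 1) = 1/9881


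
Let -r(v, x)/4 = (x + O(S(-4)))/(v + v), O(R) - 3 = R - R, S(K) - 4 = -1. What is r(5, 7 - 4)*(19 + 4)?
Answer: -276/5 ≈ -55.200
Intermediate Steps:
S(K) = 3 (S(K) = 4 - 1 = 3)
O(R) = 3 (O(R) = 3 + (R - R) = 3 + 0 = 3)
r(v, x) = -2*(3 + x)/v (r(v, x) = -4*(x + 3)/(v + v) = -4*(3 + x)/(2*v) = -4*(3 + x)*1/(2*v) = -2*(3 + x)/v)
r(5, 7 - 4)*(19 + 4) = (2*(-3 - (7 - 4))/5)*(19 + 4) = (2*(⅕)*(-3 - 1*3))*23 = (2*(⅕)*(-3 - 3))*23 = (2*(⅕)*(-6))*23 = -12/5*23 = -276/5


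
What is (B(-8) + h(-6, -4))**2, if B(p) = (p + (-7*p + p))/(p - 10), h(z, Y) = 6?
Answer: 1156/81 ≈ 14.272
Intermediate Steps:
B(p) = -5*p/(-10 + p) (B(p) = (p - 6*p)/(-10 + p) = (-5*p)/(-10 + p) = -5*p/(-10 + p))
(B(-8) + h(-6, -4))**2 = (-5*(-8)/(-10 - 8) + 6)**2 = (-5*(-8)/(-18) + 6)**2 = (-5*(-8)*(-1/18) + 6)**2 = (-20/9 + 6)**2 = (34/9)**2 = 1156/81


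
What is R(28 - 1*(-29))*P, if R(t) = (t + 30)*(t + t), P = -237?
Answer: -2350566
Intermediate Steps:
R(t) = 2*t*(30 + t) (R(t) = (30 + t)*(2*t) = 2*t*(30 + t))
R(28 - 1*(-29))*P = (2*(28 - 1*(-29))*(30 + (28 - 1*(-29))))*(-237) = (2*(28 + 29)*(30 + (28 + 29)))*(-237) = (2*57*(30 + 57))*(-237) = (2*57*87)*(-237) = 9918*(-237) = -2350566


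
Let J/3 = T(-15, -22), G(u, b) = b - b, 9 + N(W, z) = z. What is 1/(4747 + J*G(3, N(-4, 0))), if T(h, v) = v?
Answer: 1/4747 ≈ 0.00021066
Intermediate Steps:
N(W, z) = -9 + z
G(u, b) = 0
J = -66 (J = 3*(-22) = -66)
1/(4747 + J*G(3, N(-4, 0))) = 1/(4747 - 66*0) = 1/(4747 + 0) = 1/4747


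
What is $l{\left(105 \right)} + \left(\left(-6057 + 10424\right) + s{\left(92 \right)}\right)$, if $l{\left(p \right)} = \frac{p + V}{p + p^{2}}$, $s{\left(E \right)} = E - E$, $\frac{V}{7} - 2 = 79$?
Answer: $\frac{1157271}{265} \approx 4367.1$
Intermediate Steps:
$V = 567$ ($V = 14 + 7 \cdot 79 = 14 + 553 = 567$)
$s{\left(E \right)} = 0$
$l{\left(p \right)} = \frac{567 + p}{p + p^{2}}$ ($l{\left(p \right)} = \frac{p + 567}{p + p^{2}} = \frac{567 + p}{p + p^{2}}$)
$l{\left(105 \right)} + \left(\left(-6057 + 10424\right) + s{\left(92 \right)}\right) = \frac{567 + 105}{105 \left(1 + 105\right)} + \left(\left(-6057 + 10424\right) + 0\right) = \frac{1}{105} \cdot \frac{1}{106} \cdot 672 + \left(4367 + 0\right) = \frac{1}{105} \cdot \frac{1}{106} \cdot 672 + 4367 = \frac{16}{265} + 4367 = \frac{1157271}{265}$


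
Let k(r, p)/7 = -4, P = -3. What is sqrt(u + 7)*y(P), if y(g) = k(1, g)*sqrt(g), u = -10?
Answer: 84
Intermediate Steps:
k(r, p) = -28 (k(r, p) = 7*(-4) = -28)
y(g) = -28*sqrt(g)
sqrt(u + 7)*y(P) = sqrt(-10 + 7)*(-28*I*sqrt(3)) = sqrt(-3)*(-28*I*sqrt(3)) = (I*sqrt(3))*(-28*I*sqrt(3)) = 84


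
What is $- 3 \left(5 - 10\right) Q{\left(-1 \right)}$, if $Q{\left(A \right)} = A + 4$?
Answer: $45$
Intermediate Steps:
$Q{\left(A \right)} = 4 + A$
$- 3 \left(5 - 10\right) Q{\left(-1 \right)} = - 3 \left(5 - 10\right) \left(4 - 1\right) = - 3 \left(5 - 10\right) 3 = \left(-3\right) \left(-5\right) 3 = 15 \cdot 3 = 45$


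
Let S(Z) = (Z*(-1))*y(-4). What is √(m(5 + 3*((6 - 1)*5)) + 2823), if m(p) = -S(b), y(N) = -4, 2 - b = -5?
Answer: √2795 ≈ 52.868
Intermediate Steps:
b = 7 (b = 2 - 1*(-5) = 2 + 5 = 7)
S(Z) = 4*Z (S(Z) = (Z*(-1))*(-4) = -Z*(-4) = 4*Z)
m(p) = -28 (m(p) = -4*7 = -1*28 = -28)
√(m(5 + 3*((6 - 1)*5)) + 2823) = √(-28 + 2823) = √2795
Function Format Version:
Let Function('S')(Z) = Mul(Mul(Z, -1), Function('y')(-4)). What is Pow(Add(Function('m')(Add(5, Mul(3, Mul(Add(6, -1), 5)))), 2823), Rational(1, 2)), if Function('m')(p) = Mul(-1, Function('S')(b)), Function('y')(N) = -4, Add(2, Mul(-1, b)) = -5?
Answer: Pow(2795, Rational(1, 2)) ≈ 52.868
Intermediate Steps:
b = 7 (b = Add(2, Mul(-1, -5)) = Add(2, 5) = 7)
Function('S')(Z) = Mul(4, Z) (Function('S')(Z) = Mul(Mul(Z, -1), -4) = Mul(Mul(-1, Z), -4) = Mul(4, Z))
Function('m')(p) = -28 (Function('m')(p) = Mul(-1, Mul(4, 7)) = Mul(-1, 28) = -28)
Pow(Add(Function('m')(Add(5, Mul(3, Mul(Add(6, -1), 5)))), 2823), Rational(1, 2)) = Pow(Add(-28, 2823), Rational(1, 2)) = Pow(2795, Rational(1, 2))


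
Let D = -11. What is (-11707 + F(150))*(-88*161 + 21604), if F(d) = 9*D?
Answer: -87789416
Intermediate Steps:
F(d) = -99 (F(d) = 9*(-11) = -99)
(-11707 + F(150))*(-88*161 + 21604) = (-11707 - 99)*(-88*161 + 21604) = -11806*(-14168 + 21604) = -11806*7436 = -87789416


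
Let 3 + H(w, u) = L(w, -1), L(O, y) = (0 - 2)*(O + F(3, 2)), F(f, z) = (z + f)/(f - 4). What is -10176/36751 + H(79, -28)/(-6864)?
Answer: -449641/1764048 ≈ -0.25489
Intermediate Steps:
F(f, z) = (f + z)/(-4 + f)
L(O, y) = 10 - 2*O (L(O, y) = (0 - 2)*(O + (3 + 2)/(-4 + 3)) = -2*(O + 5/(-1)) = -2*(O - 1*5) = -2*(O - 5) = -2*(-5 + O) = 10 - 2*O)
H(w, u) = 7 - 2*w (H(w, u) = -3 + (10 - 2*w) = 7 - 2*w)
-10176/36751 + H(79, -28)/(-6864) = -10176/36751 + (7 - 2*79)/(-6864) = -10176*1/36751 + (7 - 158)*(-1/6864) = -10176/36751 - 151*(-1/6864) = -10176/36751 + 151/6864 = -449641/1764048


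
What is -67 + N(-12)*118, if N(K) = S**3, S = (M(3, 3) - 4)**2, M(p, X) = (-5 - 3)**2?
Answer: 5505407999933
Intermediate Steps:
M(p, X) = 64 (M(p, X) = (-8)**2 = 64)
S = 3600 (S = (64 - 4)**2 = 60**2 = 3600)
N(K) = 46656000000 (N(K) = 3600**3 = 46656000000)
-67 + N(-12)*118 = -67 + 46656000000*118 = -67 + 5505408000000 = 5505407999933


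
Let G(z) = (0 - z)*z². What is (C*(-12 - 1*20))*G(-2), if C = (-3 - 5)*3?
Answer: 6144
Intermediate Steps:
C = -24 (C = -8*3 = -24)
G(z) = -z³ (G(z) = (-z)*z² = -z³)
(C*(-12 - 1*20))*G(-2) = (-24*(-12 - 1*20))*(-1*(-2)³) = (-24*(-12 - 20))*(-1*(-8)) = -24*(-32)*8 = 768*8 = 6144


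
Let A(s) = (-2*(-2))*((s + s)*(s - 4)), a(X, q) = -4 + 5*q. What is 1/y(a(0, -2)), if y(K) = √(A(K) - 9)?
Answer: √223/669 ≈ 0.022322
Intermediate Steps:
A(s) = 8*s*(-4 + s) (A(s) = 4*((2*s)*(-4 + s)) = 4*(2*s*(-4 + s)) = 8*s*(-4 + s))
y(K) = √(-9 + 8*K*(-4 + K)) (y(K) = √(8*K*(-4 + K) - 9) = √(-9 + 8*K*(-4 + K)))
1/y(a(0, -2)) = 1/(√(-9 + 8*(-4 + 5*(-2))*(-4 + (-4 + 5*(-2))))) = 1/(√(-9 + 8*(-4 - 10)*(-4 + (-4 - 10)))) = 1/(√(-9 + 8*(-14)*(-4 - 14))) = 1/(√(-9 + 8*(-14)*(-18))) = 1/(√(-9 + 2016)) = 1/(√2007) = 1/(3*√223) = √223/669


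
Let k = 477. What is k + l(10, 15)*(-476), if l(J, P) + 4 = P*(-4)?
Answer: 30941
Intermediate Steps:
l(J, P) = -4 - 4*P (l(J, P) = -4 + P*(-4) = -4 - 4*P)
k + l(10, 15)*(-476) = 477 + (-4 - 4*15)*(-476) = 477 + (-4 - 60)*(-476) = 477 - 64*(-476) = 477 + 30464 = 30941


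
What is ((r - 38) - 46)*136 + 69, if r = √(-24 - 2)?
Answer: -11355 + 136*I*√26 ≈ -11355.0 + 693.47*I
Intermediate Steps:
r = I*√26 (r = √(-26) = I*√26 ≈ 5.099*I)
((r - 38) - 46)*136 + 69 = ((I*√26 - 38) - 46)*136 + 69 = ((-38 + I*√26) - 46)*136 + 69 = (-84 + I*√26)*136 + 69 = (-11424 + 136*I*√26) + 69 = -11355 + 136*I*√26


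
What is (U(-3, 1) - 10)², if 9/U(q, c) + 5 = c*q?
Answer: 7921/64 ≈ 123.77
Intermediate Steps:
U(q, c) = 9/(-5 + c*q)
(U(-3, 1) - 10)² = (9/(-5 + 1*(-3)) - 10)² = (9/(-5 - 3) - 10)² = (9/(-8) - 10)² = (9*(-⅛) - 10)² = (-9/8 - 10)² = (-89/8)² = 7921/64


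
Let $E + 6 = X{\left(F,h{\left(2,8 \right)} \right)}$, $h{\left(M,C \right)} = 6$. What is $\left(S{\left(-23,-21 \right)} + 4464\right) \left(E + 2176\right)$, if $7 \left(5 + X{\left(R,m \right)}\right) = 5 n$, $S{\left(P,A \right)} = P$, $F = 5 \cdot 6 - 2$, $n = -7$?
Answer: $9592560$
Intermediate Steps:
$F = 28$ ($F = 30 - 2 = 28$)
$X{\left(R,m \right)} = -10$ ($X{\left(R,m \right)} = -5 + \frac{5 \left(-7\right)}{7} = -5 + \frac{1}{7} \left(-35\right) = -5 - 5 = -10$)
$E = -16$ ($E = -6 - 10 = -16$)
$\left(S{\left(-23,-21 \right)} + 4464\right) \left(E + 2176\right) = \left(-23 + 4464\right) \left(-16 + 2176\right) = 4441 \cdot 2160 = 9592560$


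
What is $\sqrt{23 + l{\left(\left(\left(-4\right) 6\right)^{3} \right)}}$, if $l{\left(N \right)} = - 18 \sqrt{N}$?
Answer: $\sqrt{23 - 864 i \sqrt{6}} \approx 32.707 - 32.353 i$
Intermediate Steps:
$\sqrt{23 + l{\left(\left(\left(-4\right) 6\right)^{3} \right)}} = \sqrt{23 - 18 \sqrt{\left(\left(-4\right) 6\right)^{3}}} = \sqrt{23 - 18 \sqrt{\left(-24\right)^{3}}} = \sqrt{23 - 18 \sqrt{-13824}} = \sqrt{23 - 18 \cdot 48 i \sqrt{6}} = \sqrt{23 - 864 i \sqrt{6}}$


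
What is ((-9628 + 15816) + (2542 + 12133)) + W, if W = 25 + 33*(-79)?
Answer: 18281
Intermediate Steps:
W = -2582 (W = 25 - 2607 = -2582)
((-9628 + 15816) + (2542 + 12133)) + W = ((-9628 + 15816) + (2542 + 12133)) - 2582 = (6188 + 14675) - 2582 = 20863 - 2582 = 18281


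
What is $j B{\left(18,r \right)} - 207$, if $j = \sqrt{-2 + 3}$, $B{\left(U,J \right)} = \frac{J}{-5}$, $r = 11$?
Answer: $- \frac{1046}{5} \approx -209.2$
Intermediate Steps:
$B{\left(U,J \right)} = - \frac{J}{5}$ ($B{\left(U,J \right)} = J \left(- \frac{1}{5}\right) = - \frac{J}{5}$)
$j = 1$ ($j = \sqrt{1} = 1$)
$j B{\left(18,r \right)} - 207 = 1 \left(\left(- \frac{1}{5}\right) 11\right) - 207 = 1 \left(- \frac{11}{5}\right) - 207 = - \frac{11}{5} - 207 = - \frac{1046}{5}$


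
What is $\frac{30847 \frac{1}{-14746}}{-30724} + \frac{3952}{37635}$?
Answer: $\frac{137818357681}{1311597421080} \approx 0.10508$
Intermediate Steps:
$\frac{30847 \frac{1}{-14746}}{-30724} + \frac{3952}{37635} = 30847 \left(- \frac{1}{14746}\right) \left(- \frac{1}{30724}\right) + 3952 \cdot \frac{1}{37635} = \left(- \frac{30847}{14746}\right) \left(- \frac{1}{30724}\right) + \frac{304}{2895} = \frac{30847}{453056104} + \frac{304}{2895} = \frac{137818357681}{1311597421080}$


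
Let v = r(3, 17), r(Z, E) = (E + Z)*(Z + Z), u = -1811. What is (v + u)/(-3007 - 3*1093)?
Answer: 1691/6286 ≈ 0.26901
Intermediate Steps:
r(Z, E) = 2*Z*(E + Z) (r(Z, E) = (E + Z)*(2*Z) = 2*Z*(E + Z))
v = 120 (v = 2*3*(17 + 3) = 2*3*20 = 120)
(v + u)/(-3007 - 3*1093) = (120 - 1811)/(-3007 - 3*1093) = -1691/(-3007 - 3279) = -1691/(-6286) = -1691*(-1/6286) = 1691/6286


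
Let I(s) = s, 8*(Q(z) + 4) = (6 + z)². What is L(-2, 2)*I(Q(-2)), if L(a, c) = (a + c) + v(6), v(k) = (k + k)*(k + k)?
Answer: -288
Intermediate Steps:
Q(z) = -4 + (6 + z)²/8
v(k) = 4*k² (v(k) = (2*k)*(2*k) = 4*k²)
L(a, c) = 144 + a + c (L(a, c) = (a + c) + 4*6² = (a + c) + 4*36 = (a + c) + 144 = 144 + a + c)
L(-2, 2)*I(Q(-2)) = (144 - 2 + 2)*(-4 + (6 - 2)²/8) = 144*(-4 + (⅛)*4²) = 144*(-4 + (⅛)*16) = 144*(-4 + 2) = 144*(-2) = -288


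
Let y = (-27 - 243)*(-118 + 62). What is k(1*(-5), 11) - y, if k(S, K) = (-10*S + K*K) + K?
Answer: -14938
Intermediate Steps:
k(S, K) = K + K² - 10*S (k(S, K) = (-10*S + K²) + K = (K² - 10*S) + K = K + K² - 10*S)
y = 15120 (y = -270*(-56) = 15120)
k(1*(-5), 11) - y = (11 + 11² - 10*(-5)) - 1*15120 = (11 + 121 - 10*(-5)) - 15120 = (11 + 121 + 50) - 15120 = 182 - 15120 = -14938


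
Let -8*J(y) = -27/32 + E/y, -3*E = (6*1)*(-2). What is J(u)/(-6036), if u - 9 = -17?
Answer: -43/1545216 ≈ -2.7828e-5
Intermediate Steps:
u = -8 (u = 9 - 17 = -8)
E = 4 (E = -6*1*(-2)/3 = -2*(-2) = -⅓*(-12) = 4)
J(y) = 27/256 - 1/(2*y) (J(y) = -(-27/32 + 4/y)/8 = 27/256 - 1/(2*y))
J(u)/(-6036) = ((1/256)*(-128 + 27*(-8))/(-8))/(-6036) = ((1/256)*(-⅛)*(-128 - 216))*(-1/6036) = ((1/256)*(-⅛)*(-344))*(-1/6036) = (43/256)*(-1/6036) = -43/1545216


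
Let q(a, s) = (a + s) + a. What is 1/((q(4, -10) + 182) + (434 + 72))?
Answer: 1/686 ≈ 0.0014577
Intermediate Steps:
q(a, s) = s + 2*a
1/((q(4, -10) + 182) + (434 + 72)) = 1/(((-10 + 2*4) + 182) + (434 + 72)) = 1/(((-10 + 8) + 182) + 506) = 1/((-2 + 182) + 506) = 1/(180 + 506) = 1/686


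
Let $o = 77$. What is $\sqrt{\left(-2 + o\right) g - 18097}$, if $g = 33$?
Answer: $i \sqrt{15622} \approx 124.99 i$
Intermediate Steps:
$\sqrt{\left(-2 + o\right) g - 18097} = \sqrt{\left(-2 + 77\right) 33 - 18097} = \sqrt{75 \cdot 33 - 18097} = \sqrt{2475 - 18097} = \sqrt{-15622} = i \sqrt{15622}$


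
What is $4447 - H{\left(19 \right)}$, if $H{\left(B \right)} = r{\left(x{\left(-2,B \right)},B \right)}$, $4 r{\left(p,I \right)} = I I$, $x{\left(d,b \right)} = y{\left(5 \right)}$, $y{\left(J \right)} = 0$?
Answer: $\frac{17427}{4} \approx 4356.8$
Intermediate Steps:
$x{\left(d,b \right)} = 0$
$r{\left(p,I \right)} = \frac{I^{2}}{4}$ ($r{\left(p,I \right)} = \frac{I I}{4} = \frac{I^{2}}{4}$)
$H{\left(B \right)} = \frac{B^{2}}{4}$
$4447 - H{\left(19 \right)} = 4447 - \frac{19^{2}}{4} = 4447 - \frac{1}{4} \cdot 361 = 4447 - \frac{361}{4} = \frac{17427}{4}$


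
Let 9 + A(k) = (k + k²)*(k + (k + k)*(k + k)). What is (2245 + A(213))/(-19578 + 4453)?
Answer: -8281750234/15125 ≈ -5.4755e+5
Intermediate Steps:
A(k) = -9 + (k + k²)*(k + 4*k²) (A(k) = -9 + (k + k²)*(k + (k + k)*(k + k)) = -9 + (k + k²)*(k + (2*k)*(2*k)) = -9 + (k + k²)*(k + 4*k²))
(2245 + A(213))/(-19578 + 4453) = (2245 + (-9 + 213² + 4*213⁴ + 5*213³))/(-19578 + 4453) = (2245 + (-9 + 45369 + 4*2058346161 + 5*9663597))/(-15125) = (2245 + (-9 + 45369 + 8233384644 + 48317985))*(-1/15125) = (2245 + 8281747989)*(-1/15125) = 8281750234*(-1/15125) = -8281750234/15125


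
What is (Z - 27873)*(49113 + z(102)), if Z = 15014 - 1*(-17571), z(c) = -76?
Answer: 231062344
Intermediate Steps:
Z = 32585 (Z = 15014 + 17571 = 32585)
(Z - 27873)*(49113 + z(102)) = (32585 - 27873)*(49113 - 76) = 4712*49037 = 231062344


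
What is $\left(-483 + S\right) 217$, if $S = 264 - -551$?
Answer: $72044$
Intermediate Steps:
$S = 815$ ($S = 264 + 551 = 815$)
$\left(-483 + S\right) 217 = \left(-483 + 815\right) 217 = 332 \cdot 217 = 72044$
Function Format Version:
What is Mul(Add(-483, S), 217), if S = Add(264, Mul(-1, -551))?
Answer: 72044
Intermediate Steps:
S = 815 (S = Add(264, 551) = 815)
Mul(Add(-483, S), 217) = Mul(Add(-483, 815), 217) = Mul(332, 217) = 72044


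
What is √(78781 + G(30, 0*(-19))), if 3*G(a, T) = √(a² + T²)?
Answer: √78791 ≈ 280.70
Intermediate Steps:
G(a, T) = √(T² + a²)/3 (G(a, T) = √(a² + T²)/3 = √(T² + a²)/3)
√(78781 + G(30, 0*(-19))) = √(78781 + √((0*(-19))² + 30²)/3) = √(78781 + √(0² + 900)/3) = √(78781 + √(0 + 900)/3) = √(78781 + √900/3) = √(78781 + (⅓)*30) = √(78781 + 10) = √78791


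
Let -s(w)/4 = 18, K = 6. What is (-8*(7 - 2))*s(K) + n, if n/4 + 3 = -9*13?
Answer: 2400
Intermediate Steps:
n = -480 (n = -12 + 4*(-9*13) = -12 + 4*(-117) = -12 - 468 = -480)
s(w) = -72 (s(w) = -4*18 = -72)
(-8*(7 - 2))*s(K) + n = -8*(7 - 2)*(-72) - 480 = -8*5*(-72) - 480 = -40*(-72) - 480 = 2880 - 480 = 2400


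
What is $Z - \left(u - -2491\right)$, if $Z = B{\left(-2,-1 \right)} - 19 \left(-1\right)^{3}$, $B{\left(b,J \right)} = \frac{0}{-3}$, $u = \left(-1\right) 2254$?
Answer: $-218$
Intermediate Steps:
$u = -2254$
$B{\left(b,J \right)} = 0$ ($B{\left(b,J \right)} = 0 \left(- \frac{1}{3}\right) = 0$)
$Z = 19$ ($Z = 0 - 19 \left(-1\right)^{3} = 0 - -19 = 0 + 19 = 19$)
$Z - \left(u - -2491\right) = 19 - \left(-2254 - -2491\right) = 19 - \left(-2254 + 2491\right) = 19 - 237 = -218$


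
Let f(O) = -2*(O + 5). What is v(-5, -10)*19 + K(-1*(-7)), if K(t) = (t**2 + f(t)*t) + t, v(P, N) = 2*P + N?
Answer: -492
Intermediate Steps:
v(P, N) = N + 2*P
f(O) = -10 - 2*O (f(O) = -2*(5 + O) = -10 - 2*O)
K(t) = t + t**2 + t*(-10 - 2*t) (K(t) = (t**2 + (-10 - 2*t)*t) + t = (t**2 + t*(-10 - 2*t)) + t = t + t**2 + t*(-10 - 2*t))
v(-5, -10)*19 + K(-1*(-7)) = (-10 + 2*(-5))*19 + (-1*(-7))*(-9 - (-1)*(-7)) = (-10 - 10)*19 + 7*(-9 - 1*7) = -20*19 + 7*(-9 - 7) = -380 + 7*(-16) = -380 - 112 = -492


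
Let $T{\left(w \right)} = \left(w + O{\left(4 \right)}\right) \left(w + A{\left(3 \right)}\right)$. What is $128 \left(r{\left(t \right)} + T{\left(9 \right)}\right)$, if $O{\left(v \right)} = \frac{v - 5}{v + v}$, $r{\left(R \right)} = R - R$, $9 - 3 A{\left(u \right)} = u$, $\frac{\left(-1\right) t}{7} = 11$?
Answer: $12496$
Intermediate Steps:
$t = -77$ ($t = \left(-7\right) 11 = -77$)
$A{\left(u \right)} = 3 - \frac{u}{3}$
$r{\left(R \right)} = 0$
$O{\left(v \right)} = \frac{-5 + v}{2 v}$
$T{\left(w \right)} = \left(2 + w\right) \left(- \frac{1}{8} + w\right)$ ($T{\left(w \right)} = \left(w + \frac{-5 + 4}{2 \cdot 4}\right) \left(w + \left(3 - 1\right)\right) = \left(w + \frac{1}{2} \cdot \frac{1}{4} \left(-1\right)\right) \left(w + \left(3 - 1\right)\right) = \left(w - \frac{1}{8}\right) \left(w + 2\right) = \left(- \frac{1}{8} + w\right) \left(2 + w\right) = \left(2 + w\right) \left(- \frac{1}{8} + w\right)$)
$128 \left(r{\left(t \right)} + T{\left(9 \right)}\right) = 128 \left(0 + \left(- \frac{1}{4} + 9^{2} + \frac{15}{8} \cdot 9\right)\right) = 128 \left(0 + \left(- \frac{1}{4} + 81 + \frac{135}{8}\right)\right) = 128 \left(0 + \frac{781}{8}\right) = 128 \cdot \frac{781}{8} = 12496$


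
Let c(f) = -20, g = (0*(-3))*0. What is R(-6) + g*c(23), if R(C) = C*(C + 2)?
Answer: 24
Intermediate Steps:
g = 0 (g = 0*0 = 0)
R(C) = C*(2 + C)
R(-6) + g*c(23) = -6*(2 - 6) + 0*(-20) = -6*(-4) + 0 = 24 + 0 = 24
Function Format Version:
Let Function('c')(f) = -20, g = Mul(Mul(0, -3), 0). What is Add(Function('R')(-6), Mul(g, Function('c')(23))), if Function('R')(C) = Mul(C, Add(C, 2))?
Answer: 24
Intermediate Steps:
g = 0 (g = Mul(0, 0) = 0)
Function('R')(C) = Mul(C, Add(2, C))
Add(Function('R')(-6), Mul(g, Function('c')(23))) = Add(Mul(-6, Add(2, -6)), Mul(0, -20)) = Add(Mul(-6, -4), 0) = Add(24, 0) = 24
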